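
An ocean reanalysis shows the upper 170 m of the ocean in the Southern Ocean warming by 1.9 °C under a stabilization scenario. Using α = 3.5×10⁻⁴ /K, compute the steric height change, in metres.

Δh = αΔT·H = 3.5×10⁻⁴ × 1.9 × 170 = 0.11305 m

about 0.113 m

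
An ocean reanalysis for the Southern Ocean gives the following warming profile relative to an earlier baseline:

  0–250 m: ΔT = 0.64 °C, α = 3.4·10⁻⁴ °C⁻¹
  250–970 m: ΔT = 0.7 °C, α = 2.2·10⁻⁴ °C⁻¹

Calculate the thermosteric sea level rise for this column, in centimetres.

Δh ≈ 17 cm

0–250 m: 0.64 × 250 × 3.4×10⁻⁴ = 0.05440 m
Layer 2: 0.7 × 720 × 2.2×10⁻⁴ = 0.11088 m
Δh = 0.05440 + 0.11088 = 0.16528 m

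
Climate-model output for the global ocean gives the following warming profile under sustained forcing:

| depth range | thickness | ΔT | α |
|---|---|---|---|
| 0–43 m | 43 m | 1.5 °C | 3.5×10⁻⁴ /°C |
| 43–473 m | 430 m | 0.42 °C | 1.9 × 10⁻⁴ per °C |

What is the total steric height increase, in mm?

Layer 1: 43 × 1.5 × 3.5×10⁻⁴ = 0.022575 m
43–473 m: 430 × 1.9×10⁻⁴ × 0.42 = 0.034314 m
Δh = 0.022575 + 0.034314 = 0.056889 m ≈ 57 mm

57 mm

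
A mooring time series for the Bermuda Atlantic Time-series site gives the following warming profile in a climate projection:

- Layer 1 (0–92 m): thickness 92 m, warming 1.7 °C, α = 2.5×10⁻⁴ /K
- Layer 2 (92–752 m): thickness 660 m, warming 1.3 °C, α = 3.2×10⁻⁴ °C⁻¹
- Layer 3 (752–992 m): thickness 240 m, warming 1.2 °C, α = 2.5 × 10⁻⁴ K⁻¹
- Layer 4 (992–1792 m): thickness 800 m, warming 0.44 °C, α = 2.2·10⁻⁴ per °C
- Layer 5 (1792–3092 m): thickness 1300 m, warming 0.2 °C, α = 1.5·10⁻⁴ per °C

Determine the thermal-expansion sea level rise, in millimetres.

Δh = 502 mm

0–92 m: 1.7 × 92 × 2.5×10⁻⁴ = 0.03910 m
Layer 2: 3.2×10⁻⁴ × 660 × 1.3 = 0.27456 m
1.2 × 2.5×10⁻⁴ × 240 = 0.07200 m
Layer 4: 0.44 × 800 × 2.2×10⁻⁴ = 0.07744 m
1.5×10⁻⁴ × 0.2 × 1300 = 0.03900 m
Δh = 0.03910 + 0.27456 + 0.07200 + 0.07744 + 0.03900 = 0.50210 m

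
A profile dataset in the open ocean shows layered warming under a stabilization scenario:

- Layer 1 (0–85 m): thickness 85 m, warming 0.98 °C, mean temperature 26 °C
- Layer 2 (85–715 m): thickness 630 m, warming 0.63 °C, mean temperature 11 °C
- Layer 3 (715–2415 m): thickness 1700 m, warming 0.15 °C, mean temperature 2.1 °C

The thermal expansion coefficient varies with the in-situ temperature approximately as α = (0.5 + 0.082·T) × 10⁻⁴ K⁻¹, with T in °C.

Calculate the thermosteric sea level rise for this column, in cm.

Layer 1: α = (0.5 + 0.082×26)×10⁻⁴ = 2.632×10⁻⁴ K⁻¹
Layer 2: α = (0.5 + 0.082×11)×10⁻⁴ = 1.402×10⁻⁴ K⁻¹
Layer 3: α = (0.5 + 0.082×2.1)×10⁻⁴ = 0.6722×10⁻⁴ K⁻¹
0.98 × 85 × 2.632×10⁻⁴ = 0.02192456 m
1.402×10⁻⁴ × 0.63 × 630 = 0.05564538 m
Layer 3: 1700 × 0.15 × 0.6722×10⁻⁴ = 0.0171411 m
Δh = 0.02192456 + 0.05564538 + 0.0171411 = 0.09471104 m ≈ 9.5 cm

9.5 cm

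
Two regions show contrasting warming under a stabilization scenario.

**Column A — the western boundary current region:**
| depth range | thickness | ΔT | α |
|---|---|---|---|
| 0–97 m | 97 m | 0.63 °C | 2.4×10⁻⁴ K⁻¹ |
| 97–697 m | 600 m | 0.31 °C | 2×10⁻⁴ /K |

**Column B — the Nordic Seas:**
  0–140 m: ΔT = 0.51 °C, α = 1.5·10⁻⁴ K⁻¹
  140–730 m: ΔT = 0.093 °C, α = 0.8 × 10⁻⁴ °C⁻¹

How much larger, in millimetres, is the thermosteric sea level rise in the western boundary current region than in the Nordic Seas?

A 2.4×10⁻⁴ × 0.63 × 97 = 0.0146664 m
A 2×10⁻⁴ × 0.31 × 600 = 0.03720 m
A total: 0.0518664 m
B Layer 1: 1.5×10⁻⁴ × 140 × 0.51 = 0.01071 m
B 0.093 × 590 × 0.8×10⁻⁴ = 0.0043896 m
B total: 0.0150996 m
Difference: 0.0518664 − 0.0150996 = 0.0367668 m

37 mm larger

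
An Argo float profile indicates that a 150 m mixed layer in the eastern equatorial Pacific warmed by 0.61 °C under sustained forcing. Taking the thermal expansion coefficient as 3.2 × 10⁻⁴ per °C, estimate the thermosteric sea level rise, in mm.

Δh ≈ 29.3 mm

Δh = αΔT·H = 3.2×10⁻⁴ × 0.61 × 150 = 0.02928 m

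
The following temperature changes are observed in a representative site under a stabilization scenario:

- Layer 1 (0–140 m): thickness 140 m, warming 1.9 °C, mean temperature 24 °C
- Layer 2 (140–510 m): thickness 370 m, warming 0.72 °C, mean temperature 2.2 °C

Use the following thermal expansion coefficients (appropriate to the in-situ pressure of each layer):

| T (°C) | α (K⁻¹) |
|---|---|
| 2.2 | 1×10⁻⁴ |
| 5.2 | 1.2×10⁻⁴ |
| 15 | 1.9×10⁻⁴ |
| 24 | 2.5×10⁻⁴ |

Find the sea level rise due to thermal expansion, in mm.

Δh ≈ 93.1 mm

Layer 1 at 24 °C → α = 2.5×10⁻⁴ K⁻¹
Layer 2 at 2.2 °C → α = 1×10⁻⁴ K⁻¹
0–140 m: 140 × 1.9 × 2.5×10⁻⁴ = 0.06650 m
Layer 2: 0.72 × 370 × 1×10⁻⁴ = 0.02664 m
Δh = 0.06650 + 0.02664 = 0.09314 m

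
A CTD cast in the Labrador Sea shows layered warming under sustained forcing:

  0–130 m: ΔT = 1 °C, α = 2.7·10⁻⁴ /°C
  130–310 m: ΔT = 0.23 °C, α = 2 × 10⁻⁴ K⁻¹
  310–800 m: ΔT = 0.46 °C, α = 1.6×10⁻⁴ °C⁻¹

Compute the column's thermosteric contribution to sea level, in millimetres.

Δh ≈ 79.4 mm

Layer 1: 1 × 130 × 2.7×10⁻⁴ = 0.03510 m
2×10⁻⁴ × 0.23 × 180 = 0.00828 m
Layer 3: 1.6×10⁻⁴ × 490 × 0.46 = 0.036064 m
Δh = 0.03510 + 0.00828 + 0.036064 = 0.079444 m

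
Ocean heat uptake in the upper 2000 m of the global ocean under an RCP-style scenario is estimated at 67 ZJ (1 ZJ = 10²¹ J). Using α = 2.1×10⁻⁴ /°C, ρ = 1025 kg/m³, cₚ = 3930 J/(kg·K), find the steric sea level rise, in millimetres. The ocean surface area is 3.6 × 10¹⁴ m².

about 9.70 mm

Per unit area: Q = 67×10²¹ / (3.6×10¹⁴) ≈ 1.861×10⁸ J/m²
Δh = αQ/(ρcₚ) = 2.1×10⁻⁴ × 1.861×10⁸ / (1025 × 3930) ≈ 0.0097017 m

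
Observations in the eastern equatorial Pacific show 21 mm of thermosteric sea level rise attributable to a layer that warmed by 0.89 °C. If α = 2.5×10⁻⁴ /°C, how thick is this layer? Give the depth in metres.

H = Δh/(αΔT) = 0.021 / (2.5×10⁻⁴ × 0.89) ≈ 94.38 m

about 94 m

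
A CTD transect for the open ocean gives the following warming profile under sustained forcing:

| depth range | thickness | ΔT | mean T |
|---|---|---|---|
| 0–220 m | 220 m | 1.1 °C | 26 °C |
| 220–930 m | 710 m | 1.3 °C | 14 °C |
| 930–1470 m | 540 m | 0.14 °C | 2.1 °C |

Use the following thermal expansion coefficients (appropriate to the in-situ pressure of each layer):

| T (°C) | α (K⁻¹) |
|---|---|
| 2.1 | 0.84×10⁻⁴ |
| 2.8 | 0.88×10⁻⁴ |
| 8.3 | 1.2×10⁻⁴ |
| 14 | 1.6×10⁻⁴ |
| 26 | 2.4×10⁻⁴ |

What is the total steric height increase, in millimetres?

Layer 1 at 26 °C → α = 2.4×10⁻⁴ K⁻¹
Layer 2 at 14 °C → α = 1.6×10⁻⁴ K⁻¹
Layer 3 at 2.1 °C → α = 0.84×10⁻⁴ K⁻¹
1.1 × 2.4×10⁻⁴ × 220 = 0.05808 m
Layer 2: 710 × 1.6×10⁻⁴ × 1.3 = 0.14768 m
930–1470 m: 540 × 0.84×10⁻⁴ × 0.14 = 0.0063504 m
Δh = 0.05808 + 0.14768 + 0.0063504 = 0.2121104 m ≈ 212 mm

Δh = 212 mm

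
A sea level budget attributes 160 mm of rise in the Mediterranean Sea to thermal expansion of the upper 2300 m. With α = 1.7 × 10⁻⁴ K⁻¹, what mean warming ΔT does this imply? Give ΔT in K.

ΔT ≈ 0.41 K

ΔT = Δh/(αH) = 0.16 / (1.7×10⁻⁴ × 2300) ≈ 0.4092 K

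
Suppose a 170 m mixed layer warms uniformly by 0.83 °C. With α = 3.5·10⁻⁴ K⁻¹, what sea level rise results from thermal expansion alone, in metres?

Δh = 0.0494 m

Δh = αΔT·H = 3.5×10⁻⁴ × 0.83 × 170 = 0.049385 m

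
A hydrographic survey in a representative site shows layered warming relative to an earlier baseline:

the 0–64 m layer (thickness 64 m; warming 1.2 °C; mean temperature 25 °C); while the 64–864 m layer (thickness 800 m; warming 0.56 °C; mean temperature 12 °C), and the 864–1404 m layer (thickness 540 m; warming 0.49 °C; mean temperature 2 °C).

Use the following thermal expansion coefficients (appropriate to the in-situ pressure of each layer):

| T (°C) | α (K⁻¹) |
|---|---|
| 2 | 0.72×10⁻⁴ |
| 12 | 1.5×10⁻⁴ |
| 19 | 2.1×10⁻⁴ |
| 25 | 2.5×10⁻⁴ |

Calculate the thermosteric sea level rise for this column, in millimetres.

Layer 1 at 25 °C → α = 2.5×10⁻⁴ K⁻¹
Layer 2 at 12 °C → α = 1.5×10⁻⁴ K⁻¹
Layer 3 at 2 °C → α = 0.72×10⁻⁴ K⁻¹
0–64 m: 64 × 2.5×10⁻⁴ × 1.2 = 0.01920 m
800 × 0.56 × 1.5×10⁻⁴ = 0.06720 m
Layer 3: 540 × 0.49 × 0.72×10⁻⁴ = 0.0190512 m
Δh = 0.01920 + 0.06720 + 0.0190512 = 0.1054512 m ≈ 105 mm

Δh ≈ 105 mm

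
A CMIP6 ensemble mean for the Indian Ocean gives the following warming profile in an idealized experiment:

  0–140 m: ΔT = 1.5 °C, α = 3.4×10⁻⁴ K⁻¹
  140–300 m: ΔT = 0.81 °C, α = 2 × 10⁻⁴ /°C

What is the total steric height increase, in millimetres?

Layer 1: 140 × 3.4×10⁻⁴ × 1.5 = 0.07140 m
2×10⁻⁴ × 0.81 × 160 = 0.02592 m
Δh = 0.07140 + 0.02592 = 0.09732 m

Δh = 97.3 mm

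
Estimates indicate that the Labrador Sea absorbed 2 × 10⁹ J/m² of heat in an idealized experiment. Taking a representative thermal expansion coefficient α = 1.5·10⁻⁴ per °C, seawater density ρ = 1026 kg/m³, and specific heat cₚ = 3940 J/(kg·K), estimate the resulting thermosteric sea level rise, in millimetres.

74 mm of thermosteric rise

Δh = αQ/(ρcₚ) = 1.5×10⁻⁴ × 2×10⁹ / (1026 × 3940) ≈ 0.074213 m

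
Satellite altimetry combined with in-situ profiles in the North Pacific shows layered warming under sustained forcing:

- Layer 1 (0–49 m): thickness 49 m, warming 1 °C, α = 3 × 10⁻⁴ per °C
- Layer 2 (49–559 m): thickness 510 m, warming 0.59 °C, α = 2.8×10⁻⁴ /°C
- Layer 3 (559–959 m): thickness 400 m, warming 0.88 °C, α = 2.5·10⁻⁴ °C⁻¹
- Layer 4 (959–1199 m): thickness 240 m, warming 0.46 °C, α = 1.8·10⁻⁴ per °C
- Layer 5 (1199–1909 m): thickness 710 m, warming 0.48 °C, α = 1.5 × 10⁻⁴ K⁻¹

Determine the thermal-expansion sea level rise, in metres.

Layer 1: 1 × 3×10⁻⁴ × 49 = 0.01470 m
49–559 m: 0.59 × 510 × 2.8×10⁻⁴ = 0.084252 m
559–959 m: 400 × 0.88 × 2.5×10⁻⁴ = 0.08800 m
Layer 4: 240 × 0.46 × 1.8×10⁻⁴ = 0.019872 m
Layer 5: 0.48 × 1.5×10⁻⁴ × 710 = 0.05112 m
Δh = 0.01470 + 0.084252 + 0.08800 + 0.019872 + 0.05112 = 0.257944 m

Δh = 0.26 m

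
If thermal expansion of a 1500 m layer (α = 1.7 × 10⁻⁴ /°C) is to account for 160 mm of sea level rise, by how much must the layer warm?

ΔT = Δh/(αH) = 0.16 / (1.7×10⁻⁴ × 1500) ≈ 0.6275 °C

about 0.63 °C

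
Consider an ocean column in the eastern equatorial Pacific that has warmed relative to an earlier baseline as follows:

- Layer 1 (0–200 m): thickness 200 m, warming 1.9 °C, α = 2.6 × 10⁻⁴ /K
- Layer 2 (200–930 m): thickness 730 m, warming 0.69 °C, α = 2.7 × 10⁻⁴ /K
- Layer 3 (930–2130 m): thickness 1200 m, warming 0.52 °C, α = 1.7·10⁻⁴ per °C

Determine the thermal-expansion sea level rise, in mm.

Δh ≈ 341 mm

Layer 1: 1.9 × 200 × 2.6×10⁻⁴ = 0.09880 m
200–930 m: 2.7×10⁻⁴ × 0.69 × 730 = 0.135999 m
Layer 3: 0.52 × 1200 × 1.7×10⁻⁴ = 0.10608 m
Δh = 0.09880 + 0.135999 + 0.10608 = 0.340879 m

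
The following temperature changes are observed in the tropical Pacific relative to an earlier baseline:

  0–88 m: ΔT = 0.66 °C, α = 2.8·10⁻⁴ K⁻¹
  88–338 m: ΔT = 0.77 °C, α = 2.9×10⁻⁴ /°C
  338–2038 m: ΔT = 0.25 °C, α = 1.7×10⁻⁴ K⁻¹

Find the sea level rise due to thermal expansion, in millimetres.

Layer 1: 0.66 × 88 × 2.8×10⁻⁴ = 0.0162624 m
Layer 2: 2.9×10⁻⁴ × 0.77 × 250 = 0.055825 m
1700 × 1.7×10⁻⁴ × 0.25 = 0.07225 m
Δh = 0.0162624 + 0.055825 + 0.07225 = 0.1443374 m

Δh = 144 mm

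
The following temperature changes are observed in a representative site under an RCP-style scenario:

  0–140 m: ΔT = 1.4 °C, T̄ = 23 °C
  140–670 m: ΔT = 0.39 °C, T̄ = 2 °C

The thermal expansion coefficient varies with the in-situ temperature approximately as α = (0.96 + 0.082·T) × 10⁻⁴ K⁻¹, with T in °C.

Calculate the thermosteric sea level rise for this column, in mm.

79.0 mm of thermosteric rise

Layer 1: α = (0.96 + 0.082×23)×10⁻⁴ = 2.846×10⁻⁴ K⁻¹
Layer 2: α = (0.96 + 0.082×2)×10⁻⁴ = 1.124×10⁻⁴ K⁻¹
2.846×10⁻⁴ × 1.4 × 140 = 0.0557816 m
0.39 × 1.124×10⁻⁴ × 530 = 0.02323308 m
Δh = 0.0557816 + 0.02323308 = 0.07901468 m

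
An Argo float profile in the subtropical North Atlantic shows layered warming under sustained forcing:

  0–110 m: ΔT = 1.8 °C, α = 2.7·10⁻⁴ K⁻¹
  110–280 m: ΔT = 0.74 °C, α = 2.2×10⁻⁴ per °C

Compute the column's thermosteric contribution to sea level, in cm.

Layer 1: 1.8 × 2.7×10⁻⁴ × 110 = 0.05346 m
Layer 2: 0.74 × 170 × 2.2×10⁻⁴ = 0.027676 m
Δh = 0.05346 + 0.027676 = 0.081136 m

8.1 cm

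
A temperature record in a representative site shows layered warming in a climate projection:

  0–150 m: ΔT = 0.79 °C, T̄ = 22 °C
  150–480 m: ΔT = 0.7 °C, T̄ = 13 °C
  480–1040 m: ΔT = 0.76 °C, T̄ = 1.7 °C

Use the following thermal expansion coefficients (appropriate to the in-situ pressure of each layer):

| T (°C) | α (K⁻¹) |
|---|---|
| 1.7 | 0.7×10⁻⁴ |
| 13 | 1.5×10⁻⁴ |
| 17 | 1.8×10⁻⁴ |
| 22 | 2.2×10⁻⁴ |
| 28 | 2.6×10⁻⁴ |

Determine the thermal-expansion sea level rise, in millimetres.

90.5 mm

Layer 1 at 22 °C → α = 2.2×10⁻⁴ K⁻¹
Layer 2 at 13 °C → α = 1.5×10⁻⁴ K⁻¹
Layer 3 at 1.7 °C → α = 0.7×10⁻⁴ K⁻¹
0–150 m: 2.2×10⁻⁴ × 150 × 0.79 = 0.02607 m
150–480 m: 0.7 × 1.5×10⁻⁴ × 330 = 0.03465 m
480–1040 m: 0.7×10⁻⁴ × 560 × 0.76 = 0.029792 m
Δh = 0.02607 + 0.03465 + 0.029792 = 0.090512 m ≈ 90.5 mm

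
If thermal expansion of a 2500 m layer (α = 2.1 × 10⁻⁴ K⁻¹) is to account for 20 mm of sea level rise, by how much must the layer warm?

ΔT = Δh/(αH) = 0.02 / (2.1×10⁻⁴ × 2500) ≈ 0.03810 K

about 0.0381 K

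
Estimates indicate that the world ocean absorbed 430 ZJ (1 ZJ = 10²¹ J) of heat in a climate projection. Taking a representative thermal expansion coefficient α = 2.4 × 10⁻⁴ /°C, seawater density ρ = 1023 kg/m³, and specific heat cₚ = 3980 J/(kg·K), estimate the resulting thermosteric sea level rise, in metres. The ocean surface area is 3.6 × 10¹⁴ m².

Per unit area: Q = 430×10²¹ / (3.6×10¹⁴) ≈ 1.194×10⁹ J/m²
Δh = αQ/(ρcₚ) = 2.4×10⁻⁴ × 1.194×10⁹ / (1023 × 3980) ≈ 0.070381 m

0.0704 m of thermosteric rise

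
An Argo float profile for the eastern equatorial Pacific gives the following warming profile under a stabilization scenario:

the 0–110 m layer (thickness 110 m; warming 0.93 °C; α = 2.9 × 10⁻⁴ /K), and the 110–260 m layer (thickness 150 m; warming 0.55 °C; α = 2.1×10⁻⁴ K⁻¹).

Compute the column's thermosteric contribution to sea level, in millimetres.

Δh = 47.0 mm

0–110 m: 2.9×10⁻⁴ × 0.93 × 110 = 0.029667 m
Layer 2: 150 × 2.1×10⁻⁴ × 0.55 = 0.017325 m
Δh = 0.029667 + 0.017325 = 0.046992 m ≈ 47.0 mm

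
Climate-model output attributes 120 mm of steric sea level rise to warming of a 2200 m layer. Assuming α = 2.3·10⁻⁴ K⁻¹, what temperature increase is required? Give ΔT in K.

about 0.237 K

ΔT = Δh/(αH) = 0.12 / (2.3×10⁻⁴ × 2200) ≈ 0.2372 K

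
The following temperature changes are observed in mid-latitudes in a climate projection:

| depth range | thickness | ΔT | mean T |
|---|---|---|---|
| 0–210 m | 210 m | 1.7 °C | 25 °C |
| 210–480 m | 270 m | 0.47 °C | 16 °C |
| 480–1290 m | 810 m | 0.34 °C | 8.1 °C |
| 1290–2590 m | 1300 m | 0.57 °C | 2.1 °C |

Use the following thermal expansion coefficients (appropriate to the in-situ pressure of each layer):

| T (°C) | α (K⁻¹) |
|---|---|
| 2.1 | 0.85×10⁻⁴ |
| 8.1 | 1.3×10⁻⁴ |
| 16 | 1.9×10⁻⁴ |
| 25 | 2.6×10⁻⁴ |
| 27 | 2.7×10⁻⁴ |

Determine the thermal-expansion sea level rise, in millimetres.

Layer 1 at 25 °C → α = 2.6×10⁻⁴ K⁻¹
Layer 2 at 16 °C → α = 1.9×10⁻⁴ K⁻¹
Layer 3 at 8.1 °C → α = 1.3×10⁻⁴ K⁻¹
Layer 4 at 2.1 °C → α = 0.85×10⁻⁴ K⁻¹
Layer 1: 1.7 × 2.6×10⁻⁴ × 210 = 0.09282 m
Layer 2: 0.47 × 270 × 1.9×10⁻⁴ = 0.024111 m
Layer 3: 1.3×10⁻⁴ × 0.34 × 810 = 0.035802 m
0.57 × 0.85×10⁻⁴ × 1300 = 0.062985 m
Δh = 0.09282 + 0.024111 + 0.035802 + 0.062985 = 0.215718 m

220 mm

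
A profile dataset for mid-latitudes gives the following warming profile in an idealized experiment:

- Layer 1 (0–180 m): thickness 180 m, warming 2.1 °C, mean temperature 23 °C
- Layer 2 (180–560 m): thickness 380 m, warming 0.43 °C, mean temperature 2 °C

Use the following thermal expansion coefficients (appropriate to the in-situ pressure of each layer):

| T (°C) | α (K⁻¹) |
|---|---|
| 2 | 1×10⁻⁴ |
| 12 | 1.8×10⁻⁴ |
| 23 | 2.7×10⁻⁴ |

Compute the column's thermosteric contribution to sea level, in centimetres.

Layer 1 at 23 °C → α = 2.7×10⁻⁴ K⁻¹
Layer 2 at 2 °C → α = 1×10⁻⁴ K⁻¹
Layer 1: 2.7×10⁻⁴ × 2.1 × 180 = 0.10206 m
1×10⁻⁴ × 0.43 × 380 = 0.01634 m
Δh = 0.10206 + 0.01634 = 0.11840 m

11.8 cm of thermosteric rise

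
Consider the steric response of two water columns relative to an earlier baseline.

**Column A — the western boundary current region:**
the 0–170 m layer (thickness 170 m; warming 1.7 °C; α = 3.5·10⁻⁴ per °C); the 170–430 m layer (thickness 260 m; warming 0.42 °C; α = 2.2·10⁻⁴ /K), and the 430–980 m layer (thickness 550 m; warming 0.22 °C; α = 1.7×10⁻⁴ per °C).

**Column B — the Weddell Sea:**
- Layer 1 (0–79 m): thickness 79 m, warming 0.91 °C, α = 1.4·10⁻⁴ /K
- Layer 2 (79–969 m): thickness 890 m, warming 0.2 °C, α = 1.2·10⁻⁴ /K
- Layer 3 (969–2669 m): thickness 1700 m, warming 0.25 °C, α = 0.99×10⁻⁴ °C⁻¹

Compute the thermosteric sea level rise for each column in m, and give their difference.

Δh_A ≈ 0.15 m, Δh_B ≈ 0.073 m; difference ≈ 0.072 m

A 170 × 3.5×10⁻⁴ × 1.7 = 0.10115 m
A 0.42 × 2.2×10⁻⁴ × 260 = 0.024024 m
A 430–980 m: 550 × 0.22 × 1.7×10⁻⁴ = 0.02057 m
A total: 0.145744 m
B Layer 1: 79 × 1.4×10⁻⁴ × 0.91 = 0.0100646 m
B 79–969 m: 890 × 1.2×10⁻⁴ × 0.2 = 0.02136 m
B Layer 3: 1700 × 0.99×10⁻⁴ × 0.25 = 0.042075 m
B total: 0.0734996 m
Difference: 0.145744 − 0.0734996 = 0.0722444 m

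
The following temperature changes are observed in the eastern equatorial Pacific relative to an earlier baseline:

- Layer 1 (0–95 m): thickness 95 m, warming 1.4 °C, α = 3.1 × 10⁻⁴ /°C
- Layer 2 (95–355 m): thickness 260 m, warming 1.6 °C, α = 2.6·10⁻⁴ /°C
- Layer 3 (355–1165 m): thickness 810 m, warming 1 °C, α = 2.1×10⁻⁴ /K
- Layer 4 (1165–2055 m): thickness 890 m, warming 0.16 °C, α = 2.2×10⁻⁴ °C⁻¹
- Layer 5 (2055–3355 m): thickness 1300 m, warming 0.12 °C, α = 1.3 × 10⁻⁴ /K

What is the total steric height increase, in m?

0.371 m

Layer 1: 3.1×10⁻⁴ × 95 × 1.4 = 0.04123 m
Layer 2: 1.6 × 2.6×10⁻⁴ × 260 = 0.10816 m
Layer 3: 2.1×10⁻⁴ × 1 × 810 = 0.17010 m
1165–2055 m: 890 × 2.2×10⁻⁴ × 0.16 = 0.031328 m
2055–3355 m: 1.3×10⁻⁴ × 0.12 × 1300 = 0.02028 m
Δh = 0.04123 + 0.10816 + 0.17010 + 0.031328 + 0.02028 = 0.371098 m ≈ 0.371 m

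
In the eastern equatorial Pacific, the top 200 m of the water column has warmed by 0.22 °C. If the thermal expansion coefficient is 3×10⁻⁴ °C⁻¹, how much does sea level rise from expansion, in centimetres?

Δh = 1.32 cm

Δh = αΔT·H = 3×10⁻⁴ × 0.22 × 200 = 0.01320 m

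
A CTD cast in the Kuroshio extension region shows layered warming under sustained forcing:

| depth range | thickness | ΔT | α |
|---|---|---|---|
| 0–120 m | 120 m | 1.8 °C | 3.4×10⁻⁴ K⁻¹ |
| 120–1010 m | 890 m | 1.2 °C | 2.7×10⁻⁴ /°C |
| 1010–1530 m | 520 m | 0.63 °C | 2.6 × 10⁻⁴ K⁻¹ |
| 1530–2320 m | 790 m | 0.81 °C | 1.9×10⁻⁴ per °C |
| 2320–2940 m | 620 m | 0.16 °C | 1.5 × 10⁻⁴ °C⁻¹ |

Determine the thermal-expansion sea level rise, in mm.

about 583 mm

Layer 1: 120 × 1.8 × 3.4×10⁻⁴ = 0.07344 m
120–1010 m: 890 × 2.7×10⁻⁴ × 1.2 = 0.28836 m
520 × 2.6×10⁻⁴ × 0.63 = 0.085176 m
Layer 4: 790 × 1.9×10⁻⁴ × 0.81 = 0.121581 m
2320–2940 m: 0.16 × 620 × 1.5×10⁻⁴ = 0.01488 m
Δh = 0.07344 + 0.28836 + 0.085176 + 0.121581 + 0.01488 = 0.583437 m ≈ 583 mm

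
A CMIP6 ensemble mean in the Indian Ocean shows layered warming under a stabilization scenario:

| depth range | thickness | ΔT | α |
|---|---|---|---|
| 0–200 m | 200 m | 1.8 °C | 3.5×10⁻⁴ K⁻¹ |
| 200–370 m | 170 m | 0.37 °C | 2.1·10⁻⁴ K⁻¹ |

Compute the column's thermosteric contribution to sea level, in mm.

0–200 m: 200 × 1.8 × 3.5×10⁻⁴ = 0.12600 m
Layer 2: 170 × 0.37 × 2.1×10⁻⁴ = 0.013209 m
Δh = 0.12600 + 0.013209 = 0.139209 m

140 mm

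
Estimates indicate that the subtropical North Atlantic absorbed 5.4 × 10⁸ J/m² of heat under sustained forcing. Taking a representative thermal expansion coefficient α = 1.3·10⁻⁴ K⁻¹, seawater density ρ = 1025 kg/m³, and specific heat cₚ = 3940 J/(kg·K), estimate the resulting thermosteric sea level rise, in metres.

Δh = 0.017 m

Δh = αQ/(ρcₚ) = 1.3×10⁻⁴ × 5.4×10⁸ / (1025 × 3940) ≈ 0.017383 m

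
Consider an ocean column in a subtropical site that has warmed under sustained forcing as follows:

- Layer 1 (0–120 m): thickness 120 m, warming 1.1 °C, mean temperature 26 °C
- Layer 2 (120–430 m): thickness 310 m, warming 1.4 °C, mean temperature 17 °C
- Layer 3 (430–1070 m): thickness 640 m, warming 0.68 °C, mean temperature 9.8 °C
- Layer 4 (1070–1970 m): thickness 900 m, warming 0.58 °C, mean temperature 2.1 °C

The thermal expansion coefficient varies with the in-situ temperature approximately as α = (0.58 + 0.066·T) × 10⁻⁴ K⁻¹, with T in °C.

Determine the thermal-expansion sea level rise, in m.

Layer 1: α = (0.58 + 0.066×26)×10⁻⁴ = 2.296×10⁻⁴ K⁻¹
Layer 2: α = (0.58 + 0.066×17)×10⁻⁴ = 1.702×10⁻⁴ K⁻¹
Layer 3: α = (0.58 + 0.066×9.8)×10⁻⁴ = 1.2268×10⁻⁴ K⁻¹
Layer 4: α = (0.58 + 0.066×2.1)×10⁻⁴ = 0.7186×10⁻⁴ K⁻¹
120 × 2.296×10⁻⁴ × 1.1 = 0.0303072 m
1.4 × 1.702×10⁻⁴ × 310 = 0.0738668 m
430–1070 m: 1.2268×10⁻⁴ × 640 × 0.68 = 0.053390336 m
0.58 × 0.7186×10⁻⁴ × 900 = 0.03751092 m
Δh = 0.0303072 + 0.0738668 + 0.053390336 + 0.03751092 = 0.195075256 m ≈ 0.195 m

Δh ≈ 0.195 m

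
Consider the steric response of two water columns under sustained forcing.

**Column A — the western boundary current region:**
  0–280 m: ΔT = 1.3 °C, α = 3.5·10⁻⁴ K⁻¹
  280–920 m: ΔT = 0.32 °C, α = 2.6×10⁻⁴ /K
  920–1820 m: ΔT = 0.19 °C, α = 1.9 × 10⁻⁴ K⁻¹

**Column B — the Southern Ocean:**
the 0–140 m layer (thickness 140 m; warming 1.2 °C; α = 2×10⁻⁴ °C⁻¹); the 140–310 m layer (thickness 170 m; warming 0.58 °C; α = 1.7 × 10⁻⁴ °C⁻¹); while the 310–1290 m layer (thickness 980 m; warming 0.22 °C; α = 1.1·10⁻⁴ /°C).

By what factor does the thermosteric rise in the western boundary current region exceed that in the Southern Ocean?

A 1.3 × 3.5×10⁻⁴ × 280 = 0.12740 m
A 280–920 m: 2.6×10⁻⁴ × 0.32 × 640 = 0.053248 m
A Layer 3: 1.9×10⁻⁴ × 0.19 × 900 = 0.03249 m
A total: 0.213138 m
B 0–140 m: 2×10⁻⁴ × 1.2 × 140 = 0.03360 m
B 140–310 m: 170 × 1.7×10⁻⁴ × 0.58 = 0.016762 m
B Layer 3: 1.1×10⁻⁴ × 980 × 0.22 = 0.023716 m
B total: 0.074078 m
Ratio: 0.213138 / 0.074078 ≈ 2.877

a factor of 2.88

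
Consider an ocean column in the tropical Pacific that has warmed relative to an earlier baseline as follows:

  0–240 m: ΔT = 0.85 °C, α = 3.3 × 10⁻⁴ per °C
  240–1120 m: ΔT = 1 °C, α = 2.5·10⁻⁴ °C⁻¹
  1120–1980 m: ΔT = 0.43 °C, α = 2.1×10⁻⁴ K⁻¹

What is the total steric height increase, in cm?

Δh ≈ 36 cm

Layer 1: 0.85 × 240 × 3.3×10⁻⁴ = 0.06732 m
Layer 2: 880 × 1 × 2.5×10⁻⁴ = 0.22000 m
Layer 3: 2.1×10⁻⁴ × 860 × 0.43 = 0.077658 m
Δh = 0.06732 + 0.22000 + 0.077658 = 0.364978 m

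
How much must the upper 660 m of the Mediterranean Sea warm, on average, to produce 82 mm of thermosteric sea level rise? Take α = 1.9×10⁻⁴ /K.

ΔT = Δh/(αH) = 0.082 / (1.9×10⁻⁴ × 660) ≈ 0.6539 °C

0.654 °C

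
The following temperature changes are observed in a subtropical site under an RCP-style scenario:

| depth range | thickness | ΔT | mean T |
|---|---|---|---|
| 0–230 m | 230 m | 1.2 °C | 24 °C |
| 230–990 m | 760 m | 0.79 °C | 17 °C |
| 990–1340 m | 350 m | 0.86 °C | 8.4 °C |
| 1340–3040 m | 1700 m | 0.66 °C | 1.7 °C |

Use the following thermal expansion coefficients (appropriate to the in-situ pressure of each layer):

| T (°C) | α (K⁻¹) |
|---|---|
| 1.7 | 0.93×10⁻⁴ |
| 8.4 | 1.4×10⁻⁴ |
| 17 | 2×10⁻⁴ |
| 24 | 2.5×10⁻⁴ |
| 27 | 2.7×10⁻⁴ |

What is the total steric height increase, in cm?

Δh ≈ 34 cm

Layer 1 at 24 °C → α = 2.5×10⁻⁴ K⁻¹
Layer 2 at 17 °C → α = 2×10⁻⁴ K⁻¹
Layer 3 at 8.4 °C → α = 1.4×10⁻⁴ K⁻¹
Layer 4 at 1.7 °C → α = 0.93×10⁻⁴ K⁻¹
Layer 1: 1.2 × 2.5×10⁻⁴ × 230 = 0.06900 m
760 × 2×10⁻⁴ × 0.79 = 0.12008 m
Layer 3: 1.4×10⁻⁴ × 350 × 0.86 = 0.04214 m
1340–3040 m: 0.66 × 0.93×10⁻⁴ × 1700 = 0.104346 m
Δh = 0.06900 + 0.12008 + 0.04214 + 0.104346 = 0.335566 m ≈ 34 cm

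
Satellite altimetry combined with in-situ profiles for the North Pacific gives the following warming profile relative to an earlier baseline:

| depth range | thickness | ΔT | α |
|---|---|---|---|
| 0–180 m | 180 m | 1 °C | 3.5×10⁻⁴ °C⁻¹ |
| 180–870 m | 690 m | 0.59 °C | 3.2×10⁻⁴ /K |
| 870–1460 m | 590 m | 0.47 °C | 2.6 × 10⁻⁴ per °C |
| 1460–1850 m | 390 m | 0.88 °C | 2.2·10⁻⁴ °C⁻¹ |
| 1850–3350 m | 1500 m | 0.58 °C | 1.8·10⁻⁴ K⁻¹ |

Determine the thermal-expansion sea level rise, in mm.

Δh ≈ 500 mm

Layer 1: 1 × 3.5×10⁻⁴ × 180 = 0.06300 m
0.59 × 3.2×10⁻⁴ × 690 = 0.130272 m
590 × 2.6×10⁻⁴ × 0.47 = 0.072098 m
Layer 4: 390 × 0.88 × 2.2×10⁻⁴ = 0.075504 m
1850–3350 m: 1.8×10⁻⁴ × 1500 × 0.58 = 0.15660 m
Δh = 0.06300 + 0.130272 + 0.072098 + 0.075504 + 0.15660 = 0.497474 m ≈ 500 mm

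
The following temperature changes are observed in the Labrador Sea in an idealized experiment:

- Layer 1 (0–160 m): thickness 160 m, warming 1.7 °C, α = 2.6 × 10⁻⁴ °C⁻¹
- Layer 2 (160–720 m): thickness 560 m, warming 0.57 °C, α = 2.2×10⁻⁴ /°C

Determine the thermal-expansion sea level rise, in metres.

0–160 m: 160 × 1.7 × 2.6×10⁻⁴ = 0.07072 m
Layer 2: 560 × 2.2×10⁻⁴ × 0.57 = 0.070224 m
Δh = 0.07072 + 0.070224 = 0.140944 m ≈ 0.14 m

Δh ≈ 0.14 m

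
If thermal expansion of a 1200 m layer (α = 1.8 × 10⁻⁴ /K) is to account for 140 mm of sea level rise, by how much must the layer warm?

0.648 K

ΔT = Δh/(αH) = 0.14 / (1.8×10⁻⁴ × 1200) ≈ 0.6481 K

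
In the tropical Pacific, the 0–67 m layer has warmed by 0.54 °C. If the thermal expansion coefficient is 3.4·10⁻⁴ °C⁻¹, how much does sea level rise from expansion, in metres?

Δh = αΔT·H = 3.4×10⁻⁴ × 0.54 × 67 = 0.0123012 m

Δh ≈ 0.012 m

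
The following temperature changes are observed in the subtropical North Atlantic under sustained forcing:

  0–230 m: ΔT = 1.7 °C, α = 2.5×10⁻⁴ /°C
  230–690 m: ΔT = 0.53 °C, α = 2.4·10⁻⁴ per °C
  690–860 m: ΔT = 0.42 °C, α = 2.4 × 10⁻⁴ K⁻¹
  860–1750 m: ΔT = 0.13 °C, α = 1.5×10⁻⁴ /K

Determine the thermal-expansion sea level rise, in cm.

about 19 cm

Layer 1: 1.7 × 2.5×10⁻⁴ × 230 = 0.09775 m
Layer 2: 2.4×10⁻⁴ × 460 × 0.53 = 0.058512 m
2.4×10⁻⁴ × 0.42 × 170 = 0.017136 m
1.5×10⁻⁴ × 890 × 0.13 = 0.017355 m
Δh = 0.09775 + 0.058512 + 0.017136 + 0.017355 = 0.190753 m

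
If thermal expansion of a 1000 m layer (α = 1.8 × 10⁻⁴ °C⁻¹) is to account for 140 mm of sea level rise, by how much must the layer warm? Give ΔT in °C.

0.78 °C

ΔT = Δh/(αH) = 0.14 / (1.8×10⁻⁴ × 1000) ≈ 0.7778 °C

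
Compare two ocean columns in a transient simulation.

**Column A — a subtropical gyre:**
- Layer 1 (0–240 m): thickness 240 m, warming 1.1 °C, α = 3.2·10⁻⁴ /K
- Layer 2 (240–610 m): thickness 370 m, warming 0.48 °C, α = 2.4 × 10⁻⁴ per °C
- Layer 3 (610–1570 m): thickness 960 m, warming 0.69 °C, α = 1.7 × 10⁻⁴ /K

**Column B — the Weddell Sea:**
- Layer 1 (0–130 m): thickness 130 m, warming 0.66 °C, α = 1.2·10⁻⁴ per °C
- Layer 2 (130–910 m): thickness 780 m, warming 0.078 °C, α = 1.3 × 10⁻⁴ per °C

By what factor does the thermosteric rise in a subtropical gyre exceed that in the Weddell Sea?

A Layer 1: 240 × 3.2×10⁻⁴ × 1.1 = 0.08448 m
A 240–610 m: 370 × 0.48 × 2.4×10⁻⁴ = 0.042624 m
A 610–1570 m: 960 × 0.69 × 1.7×10⁻⁴ = 0.112608 m
A total: 0.239712 m
B 0.66 × 1.2×10⁻⁴ × 130 = 0.010296 m
B 0.078 × 1.3×10⁻⁴ × 780 = 0.0079092 m
B total: 0.0182052 m
Ratio: 0.239712 / 0.0182052 ≈ 13.17

a factor of 13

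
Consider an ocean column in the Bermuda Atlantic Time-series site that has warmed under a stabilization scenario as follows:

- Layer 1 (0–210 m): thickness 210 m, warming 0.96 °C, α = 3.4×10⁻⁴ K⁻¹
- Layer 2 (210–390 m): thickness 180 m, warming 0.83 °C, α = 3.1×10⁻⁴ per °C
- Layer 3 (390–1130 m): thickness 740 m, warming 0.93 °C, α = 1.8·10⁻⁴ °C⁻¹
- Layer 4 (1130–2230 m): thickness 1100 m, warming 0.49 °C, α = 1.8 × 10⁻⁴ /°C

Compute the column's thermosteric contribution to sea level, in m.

0.336 m

0–210 m: 3.4×10⁻⁴ × 0.96 × 210 = 0.068544 m
0.83 × 180 × 3.1×10⁻⁴ = 0.046314 m
390–1130 m: 0.93 × 740 × 1.8×10⁻⁴ = 0.123876 m
0.49 × 1.8×10⁻⁴ × 1100 = 0.09702 m
Δh = 0.068544 + 0.046314 + 0.123876 + 0.09702 = 0.335754 m ≈ 0.336 m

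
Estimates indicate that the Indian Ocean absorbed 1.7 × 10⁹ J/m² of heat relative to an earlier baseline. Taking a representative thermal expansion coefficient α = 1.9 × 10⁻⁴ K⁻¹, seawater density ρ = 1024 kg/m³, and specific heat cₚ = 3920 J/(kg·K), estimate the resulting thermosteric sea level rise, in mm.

Δh = αQ/(ρcₚ) = 1.9×10⁻⁴ × 1.7×10⁹ / (1024 × 3920) ≈ 0.080467 m

about 80.5 mm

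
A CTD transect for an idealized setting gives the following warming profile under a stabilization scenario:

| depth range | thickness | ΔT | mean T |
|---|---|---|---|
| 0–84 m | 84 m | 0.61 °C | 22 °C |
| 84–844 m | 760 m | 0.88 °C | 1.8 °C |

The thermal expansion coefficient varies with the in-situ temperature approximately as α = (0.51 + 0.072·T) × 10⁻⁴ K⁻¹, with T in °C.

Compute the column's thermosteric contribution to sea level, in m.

0.0535 m of thermosteric rise

Layer 1: α = (0.51 + 0.072×22)×10⁻⁴ = 2.094×10⁻⁴ K⁻¹
Layer 2: α = (0.51 + 0.072×1.8)×10⁻⁴ = 0.6396×10⁻⁴ K⁻¹
Layer 1: 84 × 2.094×10⁻⁴ × 0.61 = 0.010729656 m
84–844 m: 0.6396×10⁻⁴ × 0.88 × 760 = 0.042776448 m
Δh = 0.010729656 + 0.042776448 = 0.053506104 m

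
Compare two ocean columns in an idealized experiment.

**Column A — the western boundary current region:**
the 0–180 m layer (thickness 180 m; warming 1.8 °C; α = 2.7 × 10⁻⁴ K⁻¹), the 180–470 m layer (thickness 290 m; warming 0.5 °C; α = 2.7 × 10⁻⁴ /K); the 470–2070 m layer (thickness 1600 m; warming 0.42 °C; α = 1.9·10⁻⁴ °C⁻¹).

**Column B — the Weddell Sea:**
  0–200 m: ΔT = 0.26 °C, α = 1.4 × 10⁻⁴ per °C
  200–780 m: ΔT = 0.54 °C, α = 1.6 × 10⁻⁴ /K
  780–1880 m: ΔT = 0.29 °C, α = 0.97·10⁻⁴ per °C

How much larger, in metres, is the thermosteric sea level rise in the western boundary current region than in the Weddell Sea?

0.17 m larger

A 0–180 m: 180 × 1.8 × 2.7×10⁻⁴ = 0.08748 m
A Layer 2: 2.7×10⁻⁴ × 0.5 × 290 = 0.03915 m
A 1.9×10⁻⁴ × 0.42 × 1600 = 0.12768 m
A total: 0.25431 m
B 0.26 × 200 × 1.4×10⁻⁴ = 0.00728 m
B 200–780 m: 1.6×10⁻⁴ × 580 × 0.54 = 0.050112 m
B 780–1880 m: 1100 × 0.97×10⁻⁴ × 0.29 = 0.030943 m
B total: 0.088335 m
Difference: 0.25431 − 0.088335 = 0.165975 m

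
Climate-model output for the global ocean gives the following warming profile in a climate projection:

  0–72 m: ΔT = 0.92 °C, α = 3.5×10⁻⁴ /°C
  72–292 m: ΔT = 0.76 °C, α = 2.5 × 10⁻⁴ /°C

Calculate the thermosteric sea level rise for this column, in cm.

Layer 1: 0.92 × 3.5×10⁻⁴ × 72 = 0.023184 m
Layer 2: 220 × 2.5×10⁻⁴ × 0.76 = 0.04180 m
Δh = 0.023184 + 0.04180 = 0.064984 m ≈ 6.50 cm

Δh ≈ 6.50 cm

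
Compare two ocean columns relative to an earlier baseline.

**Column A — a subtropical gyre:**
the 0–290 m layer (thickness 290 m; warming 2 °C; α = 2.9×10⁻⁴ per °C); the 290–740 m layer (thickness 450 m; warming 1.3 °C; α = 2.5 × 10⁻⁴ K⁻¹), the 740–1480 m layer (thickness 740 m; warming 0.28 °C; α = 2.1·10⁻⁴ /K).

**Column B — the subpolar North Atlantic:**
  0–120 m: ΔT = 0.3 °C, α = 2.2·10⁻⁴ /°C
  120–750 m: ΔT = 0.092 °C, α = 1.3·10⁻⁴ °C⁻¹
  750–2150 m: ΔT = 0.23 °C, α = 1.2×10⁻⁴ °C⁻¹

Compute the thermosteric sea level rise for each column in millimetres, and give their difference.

A 2.9×10⁻⁴ × 290 × 2 = 0.16820 m
A 290–740 m: 1.3 × 450 × 2.5×10⁻⁴ = 0.14625 m
A 740–1480 m: 0.28 × 740 × 2.1×10⁻⁴ = 0.043512 m
A total: 0.357962 m
B 0–120 m: 2.2×10⁻⁴ × 0.3 × 120 = 0.00792 m
B 0.092 × 1.3×10⁻⁴ × 630 = 0.0075348 m
B Layer 3: 1.2×10⁻⁴ × 0.23 × 1400 = 0.03864 m
B total: 0.0540948 m
Difference: 0.357962 − 0.0540948 = 0.3038672 m

Δh_A ≈ 358 mm, Δh_B ≈ 54.1 mm; difference ≈ 304 mm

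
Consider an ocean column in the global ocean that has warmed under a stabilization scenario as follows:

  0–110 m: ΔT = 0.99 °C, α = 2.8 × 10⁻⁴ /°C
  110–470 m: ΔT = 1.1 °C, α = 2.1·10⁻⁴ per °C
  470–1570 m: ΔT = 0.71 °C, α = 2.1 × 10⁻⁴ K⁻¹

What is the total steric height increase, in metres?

110 × 0.99 × 2.8×10⁻⁴ = 0.030492 m
110–470 m: 360 × 2.1×10⁻⁴ × 1.1 = 0.08316 m
470–1570 m: 1100 × 2.1×10⁻⁴ × 0.71 = 0.16401 m
Δh = 0.030492 + 0.08316 + 0.16401 = 0.277662 m ≈ 0.278 m

0.278 m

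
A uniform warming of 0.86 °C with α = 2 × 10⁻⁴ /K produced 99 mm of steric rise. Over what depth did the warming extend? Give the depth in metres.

about 576 m

H = Δh/(αΔT) = 0.099 / (2×10⁻⁴ × 0.86) ≈ 575.6 m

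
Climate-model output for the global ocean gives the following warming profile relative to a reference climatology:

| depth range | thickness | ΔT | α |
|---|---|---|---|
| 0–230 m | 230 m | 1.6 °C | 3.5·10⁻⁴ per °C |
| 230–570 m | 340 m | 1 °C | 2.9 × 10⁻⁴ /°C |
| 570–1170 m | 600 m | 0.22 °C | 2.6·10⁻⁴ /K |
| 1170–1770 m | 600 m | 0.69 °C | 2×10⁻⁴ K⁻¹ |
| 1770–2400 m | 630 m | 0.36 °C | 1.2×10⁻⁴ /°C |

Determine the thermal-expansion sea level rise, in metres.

0–230 m: 1.6 × 230 × 3.5×10⁻⁴ = 0.12880 m
Layer 2: 1 × 2.9×10⁻⁴ × 340 = 0.09860 m
0.22 × 600 × 2.6×10⁻⁴ = 0.03432 m
1170–1770 m: 600 × 0.69 × 2×10⁻⁴ = 0.08280 m
0.36 × 630 × 1.2×10⁻⁴ = 0.027216 m
Δh = 0.12880 + 0.09860 + 0.03432 + 0.08280 + 0.027216 = 0.371736 m ≈ 0.372 m

about 0.372 m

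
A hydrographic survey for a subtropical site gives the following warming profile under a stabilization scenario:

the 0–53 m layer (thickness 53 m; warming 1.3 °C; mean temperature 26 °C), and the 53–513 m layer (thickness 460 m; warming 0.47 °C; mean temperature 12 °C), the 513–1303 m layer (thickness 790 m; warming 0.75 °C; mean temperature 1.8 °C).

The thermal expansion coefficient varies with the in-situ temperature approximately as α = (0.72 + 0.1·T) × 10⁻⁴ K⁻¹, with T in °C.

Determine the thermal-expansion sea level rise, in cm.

Layer 1: α = (0.72 + 0.1×26)×10⁻⁴ = 3.32×10⁻⁴ K⁻¹
Layer 2: α = (0.72 + 0.1×12)×10⁻⁴ = 1.92×10⁻⁴ K⁻¹
Layer 3: α = (0.72 + 0.1×1.8)×10⁻⁴ = 0.9×10⁻⁴ K⁻¹
53 × 3.32×10⁻⁴ × 1.3 = 0.0228748 m
Layer 2: 0.47 × 460 × 1.92×10⁻⁴ = 0.0415104 m
Layer 3: 0.9×10⁻⁴ × 790 × 0.75 = 0.053325 m
Δh = 0.0228748 + 0.0415104 + 0.053325 = 0.1177102 m ≈ 12 cm

about 12 cm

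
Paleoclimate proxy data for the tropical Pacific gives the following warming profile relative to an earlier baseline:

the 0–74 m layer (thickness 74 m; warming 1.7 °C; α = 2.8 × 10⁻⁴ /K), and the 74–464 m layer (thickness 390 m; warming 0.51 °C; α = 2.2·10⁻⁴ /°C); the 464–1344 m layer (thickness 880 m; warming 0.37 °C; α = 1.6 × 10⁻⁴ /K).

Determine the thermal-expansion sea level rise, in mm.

0–74 m: 1.7 × 2.8×10⁻⁴ × 74 = 0.035224 m
Layer 2: 2.2×10⁻⁴ × 0.51 × 390 = 0.043758 m
0.37 × 1.6×10⁻⁴ × 880 = 0.052096 m
Δh = 0.035224 + 0.043758 + 0.052096 = 0.131078 m ≈ 131 mm

Δh ≈ 131 mm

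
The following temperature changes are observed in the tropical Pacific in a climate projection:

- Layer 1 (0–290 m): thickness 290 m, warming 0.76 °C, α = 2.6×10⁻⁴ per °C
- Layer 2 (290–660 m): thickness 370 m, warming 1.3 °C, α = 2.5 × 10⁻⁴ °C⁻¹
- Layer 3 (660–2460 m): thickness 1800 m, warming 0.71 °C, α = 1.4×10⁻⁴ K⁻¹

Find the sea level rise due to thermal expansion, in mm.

Δh = 356 mm

Layer 1: 0.76 × 290 × 2.6×10⁻⁴ = 0.057304 m
Layer 2: 1.3 × 2.5×10⁻⁴ × 370 = 0.12025 m
660–2460 m: 0.71 × 1800 × 1.4×10⁻⁴ = 0.17892 m
Δh = 0.057304 + 0.12025 + 0.17892 = 0.356474 m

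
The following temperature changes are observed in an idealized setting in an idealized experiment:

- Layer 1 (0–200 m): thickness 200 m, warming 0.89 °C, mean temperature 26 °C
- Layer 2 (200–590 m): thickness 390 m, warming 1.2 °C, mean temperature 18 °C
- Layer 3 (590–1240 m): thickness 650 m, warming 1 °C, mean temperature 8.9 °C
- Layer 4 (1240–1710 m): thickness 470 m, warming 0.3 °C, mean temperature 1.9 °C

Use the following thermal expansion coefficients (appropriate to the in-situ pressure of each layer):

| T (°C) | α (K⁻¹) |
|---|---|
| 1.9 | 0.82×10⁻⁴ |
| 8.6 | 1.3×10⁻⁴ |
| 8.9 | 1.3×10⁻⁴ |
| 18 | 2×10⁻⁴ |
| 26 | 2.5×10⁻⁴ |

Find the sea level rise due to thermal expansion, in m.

Layer 1 at 26 °C → α = 2.5×10⁻⁴ K⁻¹
Layer 2 at 18 °C → α = 2×10⁻⁴ K⁻¹
Layer 3 at 8.9 °C → α = 1.3×10⁻⁴ K⁻¹
Layer 4 at 1.9 °C → α = 0.82×10⁻⁴ K⁻¹
0–200 m: 200 × 0.89 × 2.5×10⁻⁴ = 0.04450 m
200–590 m: 1.2 × 2×10⁻⁴ × 390 = 0.09360 m
590–1240 m: 1 × 1.3×10⁻⁴ × 650 = 0.08450 m
Layer 4: 0.82×10⁻⁴ × 470 × 0.3 = 0.011562 m
Δh = 0.04450 + 0.09360 + 0.08450 + 0.011562 = 0.234162 m

0.234 m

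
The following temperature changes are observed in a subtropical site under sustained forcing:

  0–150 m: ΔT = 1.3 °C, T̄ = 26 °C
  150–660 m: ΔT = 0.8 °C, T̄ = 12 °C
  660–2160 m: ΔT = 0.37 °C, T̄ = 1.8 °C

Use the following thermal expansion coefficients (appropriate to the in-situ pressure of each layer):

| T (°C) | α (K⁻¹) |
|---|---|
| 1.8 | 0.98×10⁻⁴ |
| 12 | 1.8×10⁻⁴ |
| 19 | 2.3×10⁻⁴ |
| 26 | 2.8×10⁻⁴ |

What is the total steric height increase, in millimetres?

Δh = 180 mm

Layer 1 at 26 °C → α = 2.8×10⁻⁴ K⁻¹
Layer 2 at 12 °C → α = 1.8×10⁻⁴ K⁻¹
Layer 3 at 1.8 °C → α = 0.98×10⁻⁴ K⁻¹
1.3 × 150 × 2.8×10⁻⁴ = 0.05460 m
150–660 m: 1.8×10⁻⁴ × 510 × 0.8 = 0.07344 m
0.98×10⁻⁴ × 0.37 × 1500 = 0.05439 m
Δh = 0.05460 + 0.07344 + 0.05439 = 0.18243 m ≈ 180 mm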